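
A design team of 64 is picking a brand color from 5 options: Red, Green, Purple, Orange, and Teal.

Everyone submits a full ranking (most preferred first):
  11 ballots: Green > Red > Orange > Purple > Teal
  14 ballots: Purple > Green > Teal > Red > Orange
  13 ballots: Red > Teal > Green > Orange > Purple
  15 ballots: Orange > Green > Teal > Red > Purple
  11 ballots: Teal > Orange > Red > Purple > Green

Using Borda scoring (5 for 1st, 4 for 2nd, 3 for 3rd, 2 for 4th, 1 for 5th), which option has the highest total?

Green

Red: 11×4 + 14×2 + 13×5 + 15×2 + 11×3 = 200
Green: 11×5 + 14×4 + 13×3 + 15×4 + 11×1 = 221
Purple: 11×2 + 14×5 + 13×1 + 15×1 + 11×2 = 142
Orange: 11×3 + 14×1 + 13×2 + 15×5 + 11×4 = 192
Teal: 11×1 + 14×3 + 13×4 + 15×3 + 11×5 = 205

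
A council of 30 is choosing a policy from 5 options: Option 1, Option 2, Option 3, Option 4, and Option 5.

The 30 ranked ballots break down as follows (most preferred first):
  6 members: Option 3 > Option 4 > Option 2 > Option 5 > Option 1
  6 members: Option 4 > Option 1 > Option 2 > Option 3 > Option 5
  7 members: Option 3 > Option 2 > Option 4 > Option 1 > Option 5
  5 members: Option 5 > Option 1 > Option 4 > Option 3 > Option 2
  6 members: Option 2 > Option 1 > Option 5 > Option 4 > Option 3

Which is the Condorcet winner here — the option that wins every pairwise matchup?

Option 4 vs Option 1: 19–11
Option 4 vs Option 2: 17–13
Option 4 vs Option 3: 17–13
Option 4 vs Option 5: 19–11
Option 4 beats every other option.

Option 4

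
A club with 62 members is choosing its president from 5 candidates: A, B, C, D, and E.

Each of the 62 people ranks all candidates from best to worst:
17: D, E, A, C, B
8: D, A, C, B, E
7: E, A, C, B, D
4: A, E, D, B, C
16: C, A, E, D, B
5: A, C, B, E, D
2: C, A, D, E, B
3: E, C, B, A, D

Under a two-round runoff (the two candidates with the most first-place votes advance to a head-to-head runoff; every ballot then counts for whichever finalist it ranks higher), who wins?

Round 1 first-place votes: A 9, B 0, C 18, D 25, E 10. D and C advance.
Runoff: D is ranked above C on 29 ballots, C above D on 33.

C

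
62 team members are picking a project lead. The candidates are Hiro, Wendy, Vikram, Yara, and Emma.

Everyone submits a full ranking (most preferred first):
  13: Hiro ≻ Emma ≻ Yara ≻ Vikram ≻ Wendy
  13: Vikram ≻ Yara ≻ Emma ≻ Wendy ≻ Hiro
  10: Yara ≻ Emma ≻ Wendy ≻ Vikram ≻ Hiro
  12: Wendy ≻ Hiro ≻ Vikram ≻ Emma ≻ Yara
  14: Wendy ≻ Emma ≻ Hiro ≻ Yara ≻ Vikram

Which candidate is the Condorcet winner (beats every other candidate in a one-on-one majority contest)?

Emma

Emma vs Hiro: 37–25
Emma vs Wendy: 36–26
Emma vs Vikram: 37–25
Emma vs Yara: 39–23
Emma beats every other candidate.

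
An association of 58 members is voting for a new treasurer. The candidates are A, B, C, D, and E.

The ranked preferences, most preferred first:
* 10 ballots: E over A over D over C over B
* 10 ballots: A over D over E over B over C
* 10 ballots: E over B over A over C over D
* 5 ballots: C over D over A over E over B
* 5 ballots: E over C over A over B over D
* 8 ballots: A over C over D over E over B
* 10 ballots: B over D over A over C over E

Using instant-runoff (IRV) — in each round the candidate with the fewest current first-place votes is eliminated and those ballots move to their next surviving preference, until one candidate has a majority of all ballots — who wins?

A

Round 1: A 18, B 10, C 5, D 0, E 25. D eliminated.
Round 2: A 18, B 10, C 5, E 25. C eliminated.
Round 3: A 23, B 10, E 25. B eliminated.
Round 4: A 33, E 25. A has a majority (≥30).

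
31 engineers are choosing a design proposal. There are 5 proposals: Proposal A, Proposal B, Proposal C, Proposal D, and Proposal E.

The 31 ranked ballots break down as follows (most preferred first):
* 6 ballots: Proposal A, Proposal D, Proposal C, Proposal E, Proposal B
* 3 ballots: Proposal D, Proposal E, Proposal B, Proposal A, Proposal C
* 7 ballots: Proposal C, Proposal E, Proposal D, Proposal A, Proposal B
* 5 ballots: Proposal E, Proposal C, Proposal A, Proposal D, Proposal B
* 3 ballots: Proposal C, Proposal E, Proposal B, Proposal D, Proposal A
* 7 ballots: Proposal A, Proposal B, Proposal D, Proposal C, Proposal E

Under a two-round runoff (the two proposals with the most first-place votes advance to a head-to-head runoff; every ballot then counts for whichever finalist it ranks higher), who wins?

Round 1 first-place votes: Proposal A 13, Proposal B 0, Proposal C 10, Proposal D 3, Proposal E 5. Proposal A and Proposal C advance.
Runoff: Proposal A is ranked above Proposal C on 16 ballots, Proposal C above Proposal A on 15.

Proposal A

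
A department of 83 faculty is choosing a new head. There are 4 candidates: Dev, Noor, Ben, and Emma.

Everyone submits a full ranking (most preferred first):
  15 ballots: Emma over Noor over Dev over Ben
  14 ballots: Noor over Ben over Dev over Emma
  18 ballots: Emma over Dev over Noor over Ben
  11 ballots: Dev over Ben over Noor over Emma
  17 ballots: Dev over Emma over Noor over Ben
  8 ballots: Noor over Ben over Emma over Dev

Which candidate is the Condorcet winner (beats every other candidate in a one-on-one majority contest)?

Dev vs Noor: 46–37
Dev vs Ben: 61–22
Dev vs Emma: 42–41
Dev beats every other candidate.

Dev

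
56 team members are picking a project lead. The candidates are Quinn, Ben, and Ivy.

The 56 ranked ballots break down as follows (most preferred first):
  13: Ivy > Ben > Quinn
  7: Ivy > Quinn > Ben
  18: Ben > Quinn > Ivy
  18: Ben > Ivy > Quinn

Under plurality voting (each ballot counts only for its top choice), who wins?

First-place votes: Quinn 0, Ben 36, Ivy 20.

Ben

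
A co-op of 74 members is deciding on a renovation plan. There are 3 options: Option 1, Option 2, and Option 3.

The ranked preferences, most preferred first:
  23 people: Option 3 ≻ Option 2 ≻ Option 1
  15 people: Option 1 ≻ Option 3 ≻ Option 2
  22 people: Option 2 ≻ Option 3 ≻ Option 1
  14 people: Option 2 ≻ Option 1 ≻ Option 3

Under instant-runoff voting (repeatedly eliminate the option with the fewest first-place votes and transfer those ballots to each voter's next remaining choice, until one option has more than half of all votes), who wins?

Round 1: Option 1 15, Option 2 36, Option 3 23. Option 1 eliminated.
Round 2: Option 2 36, Option 3 38. Option 3 has a majority (≥38).

Option 3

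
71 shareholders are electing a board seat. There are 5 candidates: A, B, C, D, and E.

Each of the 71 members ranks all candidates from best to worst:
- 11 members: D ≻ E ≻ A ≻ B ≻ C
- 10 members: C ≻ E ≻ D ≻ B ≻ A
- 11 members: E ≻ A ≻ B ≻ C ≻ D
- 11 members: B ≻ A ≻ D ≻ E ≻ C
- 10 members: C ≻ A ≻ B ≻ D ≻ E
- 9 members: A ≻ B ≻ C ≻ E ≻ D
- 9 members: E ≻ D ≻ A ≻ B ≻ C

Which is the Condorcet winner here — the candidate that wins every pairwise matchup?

E vs A: 41–30
E vs B: 41–30
E vs C: 42–29
E vs D: 39–32
E beats every other candidate.

E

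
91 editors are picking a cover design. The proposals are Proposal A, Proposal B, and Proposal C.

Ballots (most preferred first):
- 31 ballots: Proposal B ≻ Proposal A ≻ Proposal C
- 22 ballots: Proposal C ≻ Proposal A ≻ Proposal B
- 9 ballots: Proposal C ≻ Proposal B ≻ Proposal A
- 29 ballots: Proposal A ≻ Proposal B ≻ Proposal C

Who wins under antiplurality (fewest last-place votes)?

Last-place votes: Proposal A 9, Proposal B 22, Proposal C 60.

Proposal A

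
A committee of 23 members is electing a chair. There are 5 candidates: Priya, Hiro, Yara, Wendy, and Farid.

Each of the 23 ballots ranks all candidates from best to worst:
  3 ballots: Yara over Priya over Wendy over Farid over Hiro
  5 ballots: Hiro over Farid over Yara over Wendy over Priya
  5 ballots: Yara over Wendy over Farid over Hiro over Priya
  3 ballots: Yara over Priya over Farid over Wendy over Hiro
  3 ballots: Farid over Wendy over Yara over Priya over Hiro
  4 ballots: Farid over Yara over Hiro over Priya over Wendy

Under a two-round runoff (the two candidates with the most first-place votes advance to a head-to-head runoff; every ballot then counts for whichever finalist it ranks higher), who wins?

Round 1 first-place votes: Priya 0, Hiro 5, Yara 11, Wendy 0, Farid 7. Yara and Farid advance.
Runoff: Yara is ranked above Farid on 11 ballots, Farid above Yara on 12.

Farid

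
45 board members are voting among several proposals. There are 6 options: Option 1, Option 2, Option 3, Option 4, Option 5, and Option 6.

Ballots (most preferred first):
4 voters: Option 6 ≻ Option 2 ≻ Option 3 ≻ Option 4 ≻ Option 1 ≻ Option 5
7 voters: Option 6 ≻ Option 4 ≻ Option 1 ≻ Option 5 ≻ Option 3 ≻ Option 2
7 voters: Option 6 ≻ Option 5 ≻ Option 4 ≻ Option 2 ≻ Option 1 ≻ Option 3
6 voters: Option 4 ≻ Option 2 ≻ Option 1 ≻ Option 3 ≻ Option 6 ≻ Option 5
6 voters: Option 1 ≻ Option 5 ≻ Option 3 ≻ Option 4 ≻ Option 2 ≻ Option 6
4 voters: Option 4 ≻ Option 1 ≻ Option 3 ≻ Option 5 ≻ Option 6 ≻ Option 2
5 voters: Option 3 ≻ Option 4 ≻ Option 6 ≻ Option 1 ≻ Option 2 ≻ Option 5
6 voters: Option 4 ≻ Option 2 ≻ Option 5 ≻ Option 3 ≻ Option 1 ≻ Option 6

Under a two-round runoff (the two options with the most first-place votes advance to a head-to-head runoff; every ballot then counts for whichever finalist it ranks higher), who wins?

Round 1 first-place votes: Option 1 6, Option 2 0, Option 3 5, Option 4 16, Option 5 0, Option 6 18. Option 6 and Option 4 advance.
Runoff: Option 6 is ranked above Option 4 on 18 ballots, Option 4 above Option 6 on 27.

Option 4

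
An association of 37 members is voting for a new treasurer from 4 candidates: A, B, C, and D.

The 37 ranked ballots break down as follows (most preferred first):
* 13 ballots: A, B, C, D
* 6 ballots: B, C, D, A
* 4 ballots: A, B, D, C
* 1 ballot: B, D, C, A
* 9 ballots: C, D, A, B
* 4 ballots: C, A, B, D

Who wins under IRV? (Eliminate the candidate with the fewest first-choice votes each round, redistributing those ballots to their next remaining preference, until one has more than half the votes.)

Round 1: A 17, B 7, C 13, D 0. D eliminated.
Round 2: A 17, B 7, C 13. B eliminated.
Round 3: A 17, C 20. C has a majority (≥19).

C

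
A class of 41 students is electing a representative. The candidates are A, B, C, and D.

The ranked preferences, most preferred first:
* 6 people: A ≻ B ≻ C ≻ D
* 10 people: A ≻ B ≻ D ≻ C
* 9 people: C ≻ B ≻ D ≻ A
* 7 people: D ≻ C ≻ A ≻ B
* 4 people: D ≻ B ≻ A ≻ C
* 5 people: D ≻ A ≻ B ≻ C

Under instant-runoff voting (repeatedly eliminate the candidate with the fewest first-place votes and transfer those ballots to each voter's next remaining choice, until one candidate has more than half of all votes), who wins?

Round 1: A 16, B 0, C 9, D 16. B eliminated.
Round 2: A 16, C 9, D 16. C eliminated.
Round 3: A 16, D 25. D has a majority (≥21).

D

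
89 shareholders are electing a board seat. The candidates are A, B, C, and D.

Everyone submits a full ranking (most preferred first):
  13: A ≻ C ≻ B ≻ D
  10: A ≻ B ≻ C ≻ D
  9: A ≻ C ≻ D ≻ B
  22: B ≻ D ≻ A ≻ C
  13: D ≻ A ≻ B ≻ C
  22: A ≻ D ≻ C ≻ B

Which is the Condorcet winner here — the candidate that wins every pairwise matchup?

A

A vs B: 67–22
A vs C: 89–0
A vs D: 54–35
A beats every other candidate.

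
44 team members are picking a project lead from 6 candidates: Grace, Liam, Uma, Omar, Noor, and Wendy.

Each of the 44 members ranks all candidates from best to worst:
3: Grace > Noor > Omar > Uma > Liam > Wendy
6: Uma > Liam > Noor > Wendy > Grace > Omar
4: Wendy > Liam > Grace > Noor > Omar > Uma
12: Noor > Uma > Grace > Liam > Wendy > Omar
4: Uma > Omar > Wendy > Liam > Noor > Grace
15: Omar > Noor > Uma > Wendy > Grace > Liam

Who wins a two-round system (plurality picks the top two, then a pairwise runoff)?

Round 1 first-place votes: Grace 3, Liam 0, Uma 10, Omar 15, Noor 12, Wendy 4. Omar and Noor advance.
Runoff: Omar is ranked above Noor on 19 ballots, Noor above Omar on 25.

Noor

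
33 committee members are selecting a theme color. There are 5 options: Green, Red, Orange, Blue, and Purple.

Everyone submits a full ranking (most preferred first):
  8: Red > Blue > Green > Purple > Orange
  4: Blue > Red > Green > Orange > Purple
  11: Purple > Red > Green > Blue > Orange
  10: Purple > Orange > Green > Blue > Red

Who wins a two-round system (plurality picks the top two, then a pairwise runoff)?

Purple

Round 1 first-place votes: Green 0, Red 8, Orange 0, Blue 4, Purple 21. Purple and Red advance.
Runoff: Purple is ranked above Red on 21 ballots, Red above Purple on 12.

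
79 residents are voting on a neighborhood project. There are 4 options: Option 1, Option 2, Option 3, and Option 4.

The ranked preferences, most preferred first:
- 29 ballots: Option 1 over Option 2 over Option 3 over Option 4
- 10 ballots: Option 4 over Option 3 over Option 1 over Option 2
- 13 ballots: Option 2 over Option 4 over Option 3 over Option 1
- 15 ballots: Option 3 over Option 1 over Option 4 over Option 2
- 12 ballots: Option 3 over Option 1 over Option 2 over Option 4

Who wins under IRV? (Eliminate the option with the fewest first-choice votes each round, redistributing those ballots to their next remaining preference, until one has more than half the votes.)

Round 1: Option 1 29, Option 2 13, Option 3 27, Option 4 10. Option 4 eliminated.
Round 2: Option 1 29, Option 2 13, Option 3 37. Option 2 eliminated.
Round 3: Option 1 29, Option 3 50. Option 3 has a majority (≥40).

Option 3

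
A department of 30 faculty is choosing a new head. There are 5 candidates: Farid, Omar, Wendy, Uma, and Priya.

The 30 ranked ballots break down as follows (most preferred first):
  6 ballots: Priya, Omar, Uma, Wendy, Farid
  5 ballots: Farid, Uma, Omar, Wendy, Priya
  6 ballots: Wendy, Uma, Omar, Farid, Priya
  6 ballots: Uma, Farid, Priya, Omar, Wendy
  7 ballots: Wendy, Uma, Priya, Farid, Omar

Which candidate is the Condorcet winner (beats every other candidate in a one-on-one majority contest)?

Uma

Uma vs Farid: 25–5
Uma vs Omar: 24–6
Uma vs Wendy: 17–13
Uma vs Priya: 24–6
Uma beats every other candidate.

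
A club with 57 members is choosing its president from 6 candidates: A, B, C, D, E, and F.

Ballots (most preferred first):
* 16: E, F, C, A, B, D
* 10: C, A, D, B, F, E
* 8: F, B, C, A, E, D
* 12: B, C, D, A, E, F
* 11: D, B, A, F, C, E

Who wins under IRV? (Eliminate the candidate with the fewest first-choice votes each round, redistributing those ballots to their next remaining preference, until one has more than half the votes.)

B

Round 1: A 0, B 12, C 10, D 11, E 16, F 8. A eliminated.
Round 2: B 12, C 10, D 11, E 16, F 8. F eliminated.
Round 3: B 20, C 10, D 11, E 16. C eliminated.
Round 4: B 20, D 21, E 16. E eliminated.
Round 5: B 36, D 21. B has a majority (≥29).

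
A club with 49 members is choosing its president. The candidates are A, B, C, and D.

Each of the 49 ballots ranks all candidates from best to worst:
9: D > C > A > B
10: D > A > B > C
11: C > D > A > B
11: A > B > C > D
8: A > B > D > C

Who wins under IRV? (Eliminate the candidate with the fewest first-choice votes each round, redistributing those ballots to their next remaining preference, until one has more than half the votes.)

D

Round 1: A 19, B 0, C 11, D 19. B eliminated.
Round 2: A 19, C 11, D 19. C eliminated.
Round 3: A 19, D 30. D has a majority (≥25).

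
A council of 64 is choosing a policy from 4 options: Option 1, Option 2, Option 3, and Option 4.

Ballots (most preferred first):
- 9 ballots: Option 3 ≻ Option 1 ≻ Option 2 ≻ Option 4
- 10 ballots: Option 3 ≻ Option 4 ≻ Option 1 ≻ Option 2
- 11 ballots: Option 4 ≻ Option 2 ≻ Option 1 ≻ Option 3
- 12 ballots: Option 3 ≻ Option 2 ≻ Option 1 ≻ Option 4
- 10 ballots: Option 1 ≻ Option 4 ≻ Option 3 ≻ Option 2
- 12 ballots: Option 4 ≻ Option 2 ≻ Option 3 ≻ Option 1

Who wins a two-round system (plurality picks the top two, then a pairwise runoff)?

Round 1 first-place votes: Option 1 10, Option 2 0, Option 3 31, Option 4 23. Option 3 and Option 4 advance.
Runoff: Option 3 is ranked above Option 4 on 31 ballots, Option 4 above Option 3 on 33.

Option 4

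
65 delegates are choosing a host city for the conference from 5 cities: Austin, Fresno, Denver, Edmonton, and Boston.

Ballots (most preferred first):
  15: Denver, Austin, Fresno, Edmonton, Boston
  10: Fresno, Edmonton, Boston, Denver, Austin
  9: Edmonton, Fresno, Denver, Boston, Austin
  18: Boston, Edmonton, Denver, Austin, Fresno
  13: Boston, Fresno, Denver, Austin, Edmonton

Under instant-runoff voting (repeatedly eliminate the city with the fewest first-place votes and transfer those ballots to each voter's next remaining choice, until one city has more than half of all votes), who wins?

Round 1: Austin 0, Fresno 10, Denver 15, Edmonton 9, Boston 31. Austin eliminated.
Round 2: Fresno 10, Denver 15, Edmonton 9, Boston 31. Edmonton eliminated.
Round 3: Fresno 19, Denver 15, Boston 31. Denver eliminated.
Round 4: Fresno 34, Boston 31. Fresno has a majority (≥33).

Fresno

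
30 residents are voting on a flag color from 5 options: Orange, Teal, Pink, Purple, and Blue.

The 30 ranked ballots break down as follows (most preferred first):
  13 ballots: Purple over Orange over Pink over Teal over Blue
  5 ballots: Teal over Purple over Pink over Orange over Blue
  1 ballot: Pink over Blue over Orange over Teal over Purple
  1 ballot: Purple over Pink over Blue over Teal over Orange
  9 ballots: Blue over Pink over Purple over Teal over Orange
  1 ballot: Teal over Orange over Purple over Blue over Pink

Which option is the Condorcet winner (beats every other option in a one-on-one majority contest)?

Purple

Purple vs Orange: 28–2
Purple vs Teal: 23–7
Purple vs Pink: 20–10
Purple vs Blue: 20–10
Purple beats every other option.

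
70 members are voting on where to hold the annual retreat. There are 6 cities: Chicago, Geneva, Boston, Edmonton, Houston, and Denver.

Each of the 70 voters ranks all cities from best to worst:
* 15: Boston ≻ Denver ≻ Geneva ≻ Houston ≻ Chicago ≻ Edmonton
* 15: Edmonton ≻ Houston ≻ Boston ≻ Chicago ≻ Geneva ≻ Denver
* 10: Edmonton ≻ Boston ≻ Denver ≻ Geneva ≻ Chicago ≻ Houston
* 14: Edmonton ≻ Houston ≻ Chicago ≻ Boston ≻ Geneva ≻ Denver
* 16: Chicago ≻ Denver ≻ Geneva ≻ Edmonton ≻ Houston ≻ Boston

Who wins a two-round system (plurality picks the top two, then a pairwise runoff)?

Round 1 first-place votes: Chicago 16, Geneva 0, Boston 15, Edmonton 39, Houston 0, Denver 0. Edmonton and Chicago advance.
Runoff: Edmonton is ranked above Chicago on 39 ballots, Chicago above Edmonton on 31.

Edmonton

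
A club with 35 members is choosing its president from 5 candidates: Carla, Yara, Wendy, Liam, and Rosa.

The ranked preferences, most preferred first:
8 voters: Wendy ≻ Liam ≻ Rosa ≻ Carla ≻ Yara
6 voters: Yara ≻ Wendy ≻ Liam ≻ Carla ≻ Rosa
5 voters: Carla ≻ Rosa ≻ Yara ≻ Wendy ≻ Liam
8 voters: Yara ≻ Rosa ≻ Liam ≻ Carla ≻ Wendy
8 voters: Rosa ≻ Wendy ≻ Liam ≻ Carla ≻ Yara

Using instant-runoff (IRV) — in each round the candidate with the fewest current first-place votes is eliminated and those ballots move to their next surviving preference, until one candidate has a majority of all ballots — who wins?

Round 1: Carla 5, Yara 14, Wendy 8, Liam 0, Rosa 8. Liam eliminated.
Round 2: Carla 5, Yara 14, Wendy 8, Rosa 8. Carla eliminated.
Round 3: Yara 14, Wendy 8, Rosa 13. Wendy eliminated.
Round 4: Yara 14, Rosa 21. Rosa has a majority (≥18).

Rosa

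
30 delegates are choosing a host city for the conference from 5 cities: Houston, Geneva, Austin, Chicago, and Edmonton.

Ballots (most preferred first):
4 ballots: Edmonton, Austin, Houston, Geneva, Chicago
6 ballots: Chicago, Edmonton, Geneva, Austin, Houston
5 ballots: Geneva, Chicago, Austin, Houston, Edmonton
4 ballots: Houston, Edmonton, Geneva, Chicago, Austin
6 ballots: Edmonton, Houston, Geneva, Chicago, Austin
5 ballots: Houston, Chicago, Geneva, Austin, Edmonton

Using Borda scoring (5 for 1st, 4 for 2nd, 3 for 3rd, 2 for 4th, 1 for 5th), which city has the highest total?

Edmonton

Houston: 4×3 + 6×1 + 5×2 + 4×5 + 6×4 + 5×5 = 97
Geneva: 4×2 + 6×3 + 5×5 + 4×3 + 6×3 + 5×3 = 96
Austin: 4×4 + 6×2 + 5×3 + 4×1 + 6×1 + 5×2 = 63
Chicago: 4×1 + 6×5 + 5×4 + 4×2 + 6×2 + 5×4 = 94
Edmonton: 4×5 + 6×4 + 5×1 + 4×4 + 6×5 + 5×1 = 100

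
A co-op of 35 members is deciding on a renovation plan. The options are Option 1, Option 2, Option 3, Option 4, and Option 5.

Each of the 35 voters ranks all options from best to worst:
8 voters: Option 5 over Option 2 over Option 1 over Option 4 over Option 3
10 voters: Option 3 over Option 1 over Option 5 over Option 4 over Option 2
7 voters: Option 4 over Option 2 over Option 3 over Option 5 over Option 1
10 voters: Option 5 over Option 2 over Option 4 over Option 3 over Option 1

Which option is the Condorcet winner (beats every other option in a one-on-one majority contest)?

Option 5 vs Option 1: 25–10
Option 5 vs Option 2: 28–7
Option 5 vs Option 3: 18–17
Option 5 vs Option 4: 28–7
Option 5 beats every other option.

Option 5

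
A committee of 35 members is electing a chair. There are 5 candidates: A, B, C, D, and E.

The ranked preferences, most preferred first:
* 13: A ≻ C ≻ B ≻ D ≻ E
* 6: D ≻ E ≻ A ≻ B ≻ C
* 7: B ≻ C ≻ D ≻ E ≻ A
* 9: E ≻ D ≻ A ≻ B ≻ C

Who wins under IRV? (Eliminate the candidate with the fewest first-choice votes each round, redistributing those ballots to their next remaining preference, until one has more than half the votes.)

E

Round 1: A 13, B 7, C 0, D 6, E 9. C eliminated.
Round 2: A 13, B 7, D 6, E 9. D eliminated.
Round 3: A 13, B 7, E 15. B eliminated.
Round 4: A 13, E 22. E has a majority (≥18).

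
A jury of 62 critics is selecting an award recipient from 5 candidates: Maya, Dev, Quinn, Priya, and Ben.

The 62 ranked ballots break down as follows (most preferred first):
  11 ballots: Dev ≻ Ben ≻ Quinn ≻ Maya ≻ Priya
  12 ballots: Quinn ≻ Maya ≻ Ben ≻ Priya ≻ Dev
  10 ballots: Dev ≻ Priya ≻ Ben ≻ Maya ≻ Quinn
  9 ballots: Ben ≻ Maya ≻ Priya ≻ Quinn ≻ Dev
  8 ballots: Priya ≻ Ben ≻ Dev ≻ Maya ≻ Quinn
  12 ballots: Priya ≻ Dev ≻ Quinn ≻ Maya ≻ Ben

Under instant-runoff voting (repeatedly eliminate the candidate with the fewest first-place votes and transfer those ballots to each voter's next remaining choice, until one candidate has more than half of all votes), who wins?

Round 1: Maya 0, Dev 21, Quinn 12, Priya 20, Ben 9. Maya eliminated.
Round 2: Dev 21, Quinn 12, Priya 20, Ben 9. Ben eliminated.
Round 3: Dev 21, Quinn 12, Priya 29. Quinn eliminated.
Round 4: Dev 21, Priya 41. Priya has a majority (≥32).

Priya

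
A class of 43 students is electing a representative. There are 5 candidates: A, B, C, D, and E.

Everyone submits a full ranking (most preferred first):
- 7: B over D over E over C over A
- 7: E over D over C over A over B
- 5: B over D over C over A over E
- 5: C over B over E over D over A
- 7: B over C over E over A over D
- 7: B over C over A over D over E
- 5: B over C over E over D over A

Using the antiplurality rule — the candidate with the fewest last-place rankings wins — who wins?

C

Last-place votes: A 17, B 7, C 0, D 7, E 12.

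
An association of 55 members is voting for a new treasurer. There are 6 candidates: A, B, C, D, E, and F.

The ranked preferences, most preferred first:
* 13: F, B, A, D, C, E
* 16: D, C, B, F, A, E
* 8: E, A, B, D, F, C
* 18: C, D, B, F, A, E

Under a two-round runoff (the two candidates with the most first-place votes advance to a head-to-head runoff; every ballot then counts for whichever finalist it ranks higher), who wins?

D

Round 1 first-place votes: A 0, B 0, C 18, D 16, E 8, F 13. C and D advance.
Runoff: C is ranked above D on 18 ballots, D above C on 37.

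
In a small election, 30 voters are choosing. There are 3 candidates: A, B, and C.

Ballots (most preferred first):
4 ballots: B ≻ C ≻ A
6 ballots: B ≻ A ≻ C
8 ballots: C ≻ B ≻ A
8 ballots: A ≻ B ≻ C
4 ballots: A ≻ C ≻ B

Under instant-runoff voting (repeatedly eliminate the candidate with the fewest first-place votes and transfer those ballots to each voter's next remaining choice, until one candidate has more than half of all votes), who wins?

Round 1: A 12, B 10, C 8. C eliminated.
Round 2: A 12, B 18. B has a majority (≥16).

B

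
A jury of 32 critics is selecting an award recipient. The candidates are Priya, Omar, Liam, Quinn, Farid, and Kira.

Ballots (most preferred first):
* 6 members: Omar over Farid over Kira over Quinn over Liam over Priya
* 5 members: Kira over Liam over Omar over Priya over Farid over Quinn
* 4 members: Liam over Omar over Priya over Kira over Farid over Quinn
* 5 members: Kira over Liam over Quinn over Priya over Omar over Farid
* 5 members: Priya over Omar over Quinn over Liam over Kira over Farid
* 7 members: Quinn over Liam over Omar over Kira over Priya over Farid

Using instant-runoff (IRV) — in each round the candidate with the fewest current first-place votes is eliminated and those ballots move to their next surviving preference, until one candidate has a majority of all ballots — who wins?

Omar

Round 1: Priya 5, Omar 6, Liam 4, Quinn 7, Farid 0, Kira 10. Farid eliminated.
Round 2: Priya 5, Omar 6, Liam 4, Quinn 7, Kira 10. Liam eliminated.
Round 3: Priya 5, Omar 10, Quinn 7, Kira 10. Priya eliminated.
Round 4: Omar 15, Quinn 7, Kira 10. Quinn eliminated.
Round 5: Omar 22, Kira 10. Omar has a majority (≥17).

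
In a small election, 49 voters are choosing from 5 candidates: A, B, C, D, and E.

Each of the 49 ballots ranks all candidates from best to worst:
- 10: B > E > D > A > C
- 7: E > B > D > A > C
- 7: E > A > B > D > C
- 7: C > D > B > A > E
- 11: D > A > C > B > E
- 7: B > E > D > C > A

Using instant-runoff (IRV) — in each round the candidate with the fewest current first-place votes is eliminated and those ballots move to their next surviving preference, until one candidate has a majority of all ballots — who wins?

Round 1: A 0, B 17, C 7, D 11, E 14. A eliminated.
Round 2: B 17, C 7, D 11, E 14. C eliminated.
Round 3: B 17, D 18, E 14. E eliminated.
Round 4: B 31, D 18. B has a majority (≥25).

B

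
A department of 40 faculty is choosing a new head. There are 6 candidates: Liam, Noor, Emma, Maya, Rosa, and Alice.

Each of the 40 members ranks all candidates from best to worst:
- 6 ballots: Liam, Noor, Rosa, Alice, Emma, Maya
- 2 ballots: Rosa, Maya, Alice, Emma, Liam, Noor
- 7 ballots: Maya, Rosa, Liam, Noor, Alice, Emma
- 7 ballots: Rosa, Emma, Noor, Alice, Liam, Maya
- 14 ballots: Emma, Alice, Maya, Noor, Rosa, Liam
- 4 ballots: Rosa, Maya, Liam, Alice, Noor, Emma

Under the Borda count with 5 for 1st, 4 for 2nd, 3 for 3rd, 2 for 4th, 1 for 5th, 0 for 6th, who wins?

Rosa

Liam: 6×5 + 2×1 + 7×3 + 7×1 + 14×0 + 4×3 = 72
Noor: 6×4 + 2×0 + 7×2 + 7×3 + 14×2 + 4×1 = 91
Emma: 6×1 + 2×2 + 7×0 + 7×4 + 14×5 + 4×0 = 108
Maya: 6×0 + 2×4 + 7×5 + 7×0 + 14×3 + 4×4 = 101
Rosa: 6×3 + 2×5 + 7×4 + 7×5 + 14×1 + 4×5 = 125
Alice: 6×2 + 2×3 + 7×1 + 7×2 + 14×4 + 4×2 = 103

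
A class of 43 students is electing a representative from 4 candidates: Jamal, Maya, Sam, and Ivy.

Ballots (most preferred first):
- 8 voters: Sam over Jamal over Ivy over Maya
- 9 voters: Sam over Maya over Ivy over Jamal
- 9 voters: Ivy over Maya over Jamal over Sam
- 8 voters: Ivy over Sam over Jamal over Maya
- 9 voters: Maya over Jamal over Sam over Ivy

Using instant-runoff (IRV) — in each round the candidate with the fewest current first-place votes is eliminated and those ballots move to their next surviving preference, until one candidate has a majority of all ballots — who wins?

Round 1: Jamal 0, Maya 9, Sam 17, Ivy 17. Jamal eliminated.
Round 2: Maya 9, Sam 17, Ivy 17. Maya eliminated.
Round 3: Sam 26, Ivy 17. Sam has a majority (≥22).

Sam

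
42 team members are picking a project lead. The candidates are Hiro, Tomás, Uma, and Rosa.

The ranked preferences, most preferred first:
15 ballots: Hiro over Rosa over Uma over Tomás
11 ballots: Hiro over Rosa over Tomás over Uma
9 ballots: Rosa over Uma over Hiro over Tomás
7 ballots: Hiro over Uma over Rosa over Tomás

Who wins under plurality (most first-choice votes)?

First-place votes: Hiro 33, Tomás 0, Uma 0, Rosa 9.

Hiro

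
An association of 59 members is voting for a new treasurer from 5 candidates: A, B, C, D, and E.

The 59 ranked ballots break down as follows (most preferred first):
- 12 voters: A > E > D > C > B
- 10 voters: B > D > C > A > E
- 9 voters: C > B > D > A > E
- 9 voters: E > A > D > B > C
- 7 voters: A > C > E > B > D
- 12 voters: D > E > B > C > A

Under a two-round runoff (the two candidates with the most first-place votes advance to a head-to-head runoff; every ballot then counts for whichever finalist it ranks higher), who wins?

Round 1 first-place votes: A 19, B 10, C 9, D 12, E 9. A and D advance.
Runoff: A is ranked above D on 28 ballots, D above A on 31.

D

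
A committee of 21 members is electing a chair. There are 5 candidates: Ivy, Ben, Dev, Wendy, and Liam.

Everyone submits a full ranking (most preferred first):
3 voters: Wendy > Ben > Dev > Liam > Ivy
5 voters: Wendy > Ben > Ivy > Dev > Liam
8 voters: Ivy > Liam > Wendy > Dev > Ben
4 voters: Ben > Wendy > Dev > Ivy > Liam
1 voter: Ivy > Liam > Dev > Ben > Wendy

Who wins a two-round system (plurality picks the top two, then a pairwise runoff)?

Wendy

Round 1 first-place votes: Ivy 9, Ben 4, Dev 0, Wendy 8, Liam 0. Ivy and Wendy advance.
Runoff: Ivy is ranked above Wendy on 9 ballots, Wendy above Ivy on 12.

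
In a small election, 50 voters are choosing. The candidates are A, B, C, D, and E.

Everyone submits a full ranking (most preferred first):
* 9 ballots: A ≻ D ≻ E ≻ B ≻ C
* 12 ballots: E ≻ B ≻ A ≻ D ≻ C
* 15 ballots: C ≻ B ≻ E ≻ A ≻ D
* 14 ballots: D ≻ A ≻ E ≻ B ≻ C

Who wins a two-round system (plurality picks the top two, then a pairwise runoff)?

D

Round 1 first-place votes: A 9, B 0, C 15, D 14, E 12. C and D advance.
Runoff: C is ranked above D on 15 ballots, D above C on 35.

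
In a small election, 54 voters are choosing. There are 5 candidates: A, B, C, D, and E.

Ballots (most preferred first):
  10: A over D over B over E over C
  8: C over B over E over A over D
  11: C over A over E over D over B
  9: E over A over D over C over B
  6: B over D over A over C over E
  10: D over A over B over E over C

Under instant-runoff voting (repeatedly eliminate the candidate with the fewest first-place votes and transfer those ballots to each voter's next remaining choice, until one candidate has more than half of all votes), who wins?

Round 1: A 10, B 6, C 19, D 10, E 9. B eliminated.
Round 2: A 10, C 19, D 16, E 9. E eliminated.
Round 3: A 19, C 19, D 16. D eliminated.
Round 4: A 35, C 19. A has a majority (≥28).

A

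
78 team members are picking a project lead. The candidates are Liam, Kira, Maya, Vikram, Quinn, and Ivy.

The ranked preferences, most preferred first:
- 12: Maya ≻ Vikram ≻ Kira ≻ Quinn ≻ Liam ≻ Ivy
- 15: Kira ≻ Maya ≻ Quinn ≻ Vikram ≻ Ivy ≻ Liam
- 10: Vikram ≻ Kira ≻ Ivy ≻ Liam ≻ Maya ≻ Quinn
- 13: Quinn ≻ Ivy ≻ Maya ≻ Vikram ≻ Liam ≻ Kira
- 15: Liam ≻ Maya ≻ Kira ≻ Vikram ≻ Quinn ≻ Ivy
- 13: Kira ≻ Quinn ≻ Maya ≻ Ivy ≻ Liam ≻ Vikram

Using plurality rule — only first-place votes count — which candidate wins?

First-place votes: Liam 15, Kira 28, Maya 12, Vikram 10, Quinn 13, Ivy 0.

Kira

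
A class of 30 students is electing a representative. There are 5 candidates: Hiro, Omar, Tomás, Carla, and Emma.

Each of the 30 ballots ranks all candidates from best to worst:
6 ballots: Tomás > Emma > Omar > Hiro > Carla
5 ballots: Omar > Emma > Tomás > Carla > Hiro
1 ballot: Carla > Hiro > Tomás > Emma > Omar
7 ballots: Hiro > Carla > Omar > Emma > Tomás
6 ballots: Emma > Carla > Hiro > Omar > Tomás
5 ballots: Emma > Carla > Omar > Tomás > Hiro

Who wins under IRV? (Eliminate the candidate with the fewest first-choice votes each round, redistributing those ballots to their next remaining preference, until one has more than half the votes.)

Round 1: Hiro 7, Omar 5, Tomás 6, Carla 1, Emma 11. Carla eliminated.
Round 2: Hiro 8, Omar 5, Tomás 6, Emma 11. Omar eliminated.
Round 3: Hiro 8, Tomás 6, Emma 16. Emma has a majority (≥16).

Emma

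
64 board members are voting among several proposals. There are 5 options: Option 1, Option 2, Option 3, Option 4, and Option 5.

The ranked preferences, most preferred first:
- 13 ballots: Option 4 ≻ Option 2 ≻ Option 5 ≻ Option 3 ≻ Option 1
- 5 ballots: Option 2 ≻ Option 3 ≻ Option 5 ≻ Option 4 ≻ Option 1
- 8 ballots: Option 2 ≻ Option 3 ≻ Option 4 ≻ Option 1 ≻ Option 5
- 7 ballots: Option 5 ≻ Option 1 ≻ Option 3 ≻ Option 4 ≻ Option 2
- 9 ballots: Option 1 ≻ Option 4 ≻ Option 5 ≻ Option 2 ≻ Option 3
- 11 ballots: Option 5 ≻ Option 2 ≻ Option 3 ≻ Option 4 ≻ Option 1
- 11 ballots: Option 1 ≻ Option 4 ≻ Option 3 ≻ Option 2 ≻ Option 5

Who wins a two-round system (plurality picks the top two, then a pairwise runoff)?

Round 1 first-place votes: Option 1 20, Option 2 13, Option 3 0, Option 4 13, Option 5 18. Option 1 and Option 5 advance.
Runoff: Option 1 is ranked above Option 5 on 28 ballots, Option 5 above Option 1 on 36.

Option 5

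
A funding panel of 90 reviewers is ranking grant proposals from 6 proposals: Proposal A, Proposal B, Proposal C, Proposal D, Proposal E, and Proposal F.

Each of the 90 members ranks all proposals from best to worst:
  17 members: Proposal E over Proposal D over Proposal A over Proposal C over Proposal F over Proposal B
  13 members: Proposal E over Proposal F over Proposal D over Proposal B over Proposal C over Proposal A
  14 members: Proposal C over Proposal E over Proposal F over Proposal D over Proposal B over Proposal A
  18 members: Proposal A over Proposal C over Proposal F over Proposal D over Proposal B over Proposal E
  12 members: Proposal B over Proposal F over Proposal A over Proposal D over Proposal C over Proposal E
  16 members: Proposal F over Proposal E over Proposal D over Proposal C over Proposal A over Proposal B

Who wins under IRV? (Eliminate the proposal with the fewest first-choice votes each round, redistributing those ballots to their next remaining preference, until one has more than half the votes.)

Proposal F

Round 1: Proposal A 18, Proposal B 12, Proposal C 14, Proposal D 0, Proposal E 30, Proposal F 16. Proposal D eliminated.
Round 2: Proposal A 18, Proposal B 12, Proposal C 14, Proposal E 30, Proposal F 16. Proposal B eliminated.
Round 3: Proposal A 18, Proposal C 14, Proposal E 30, Proposal F 28. Proposal C eliminated.
Round 4: Proposal A 18, Proposal E 44, Proposal F 28. Proposal A eliminated.
Round 5: Proposal E 44, Proposal F 46. Proposal F has a majority (≥46).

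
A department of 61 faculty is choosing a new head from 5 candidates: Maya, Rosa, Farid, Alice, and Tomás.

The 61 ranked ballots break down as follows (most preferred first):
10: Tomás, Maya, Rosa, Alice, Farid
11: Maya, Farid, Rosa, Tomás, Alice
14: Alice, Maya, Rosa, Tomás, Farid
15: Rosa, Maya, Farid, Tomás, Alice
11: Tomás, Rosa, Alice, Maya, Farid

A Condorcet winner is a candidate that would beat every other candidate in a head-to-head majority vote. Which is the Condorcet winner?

Maya

Maya vs Rosa: 35–26
Maya vs Farid: 61–0
Maya vs Alice: 36–25
Maya vs Tomás: 40–21
Maya beats every other candidate.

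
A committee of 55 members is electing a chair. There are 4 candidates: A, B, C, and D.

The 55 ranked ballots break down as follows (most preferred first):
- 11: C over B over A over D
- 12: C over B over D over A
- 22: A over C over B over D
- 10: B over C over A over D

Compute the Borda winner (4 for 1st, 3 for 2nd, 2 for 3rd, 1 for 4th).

C

A: 11×2 + 12×1 + 22×4 + 10×2 = 142
B: 11×3 + 12×3 + 22×2 + 10×4 = 153
C: 11×4 + 12×4 + 22×3 + 10×3 = 188
D: 11×1 + 12×2 + 22×1 + 10×1 = 67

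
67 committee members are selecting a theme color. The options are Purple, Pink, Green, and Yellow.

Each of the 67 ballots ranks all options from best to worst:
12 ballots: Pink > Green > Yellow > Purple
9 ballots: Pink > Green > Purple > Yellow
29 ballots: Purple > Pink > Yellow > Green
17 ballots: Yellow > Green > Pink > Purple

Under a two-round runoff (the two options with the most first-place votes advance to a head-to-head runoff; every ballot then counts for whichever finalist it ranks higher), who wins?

Round 1 first-place votes: Purple 29, Pink 21, Green 0, Yellow 17. Purple and Pink advance.
Runoff: Purple is ranked above Pink on 29 ballots, Pink above Purple on 38.

Pink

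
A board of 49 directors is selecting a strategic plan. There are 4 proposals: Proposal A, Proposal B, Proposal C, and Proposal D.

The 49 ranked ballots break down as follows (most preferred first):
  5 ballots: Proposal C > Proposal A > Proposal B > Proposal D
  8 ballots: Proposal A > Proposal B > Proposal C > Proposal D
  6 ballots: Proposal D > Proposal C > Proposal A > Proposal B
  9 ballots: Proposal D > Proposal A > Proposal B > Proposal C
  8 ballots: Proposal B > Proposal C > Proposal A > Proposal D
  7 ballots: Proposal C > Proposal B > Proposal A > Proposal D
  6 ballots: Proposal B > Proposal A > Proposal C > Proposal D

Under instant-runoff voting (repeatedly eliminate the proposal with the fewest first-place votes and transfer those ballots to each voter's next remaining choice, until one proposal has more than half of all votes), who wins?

Round 1: Proposal A 8, Proposal B 14, Proposal C 12, Proposal D 15. Proposal A eliminated.
Round 2: Proposal B 22, Proposal C 12, Proposal D 15. Proposal C eliminated.
Round 3: Proposal B 34, Proposal D 15. Proposal B has a majority (≥25).

Proposal B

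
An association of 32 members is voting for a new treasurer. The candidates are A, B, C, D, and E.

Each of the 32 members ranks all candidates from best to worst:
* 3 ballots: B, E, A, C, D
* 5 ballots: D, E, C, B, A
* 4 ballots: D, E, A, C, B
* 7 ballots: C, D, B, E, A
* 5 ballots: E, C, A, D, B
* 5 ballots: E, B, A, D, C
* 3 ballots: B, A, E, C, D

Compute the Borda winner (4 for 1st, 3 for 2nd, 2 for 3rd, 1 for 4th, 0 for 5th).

E

A: 3×2 + 5×0 + 4×2 + 7×0 + 5×2 + 5×2 + 3×3 = 43
B: 3×4 + 5×1 + 4×0 + 7×2 + 5×0 + 5×3 + 3×4 = 58
C: 3×1 + 5×2 + 4×1 + 7×4 + 5×3 + 5×0 + 3×1 = 63
D: 3×0 + 5×4 + 4×4 + 7×3 + 5×1 + 5×1 + 3×0 = 67
E: 3×3 + 5×3 + 4×3 + 7×1 + 5×4 + 5×4 + 3×2 = 89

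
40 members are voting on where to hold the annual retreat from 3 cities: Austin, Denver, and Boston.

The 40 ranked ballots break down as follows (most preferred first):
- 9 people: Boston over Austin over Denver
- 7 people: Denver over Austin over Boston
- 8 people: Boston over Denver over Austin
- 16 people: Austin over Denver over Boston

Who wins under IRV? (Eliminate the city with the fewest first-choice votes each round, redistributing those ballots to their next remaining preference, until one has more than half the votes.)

Austin

Round 1: Austin 16, Denver 7, Boston 17. Denver eliminated.
Round 2: Austin 23, Boston 17. Austin has a majority (≥21).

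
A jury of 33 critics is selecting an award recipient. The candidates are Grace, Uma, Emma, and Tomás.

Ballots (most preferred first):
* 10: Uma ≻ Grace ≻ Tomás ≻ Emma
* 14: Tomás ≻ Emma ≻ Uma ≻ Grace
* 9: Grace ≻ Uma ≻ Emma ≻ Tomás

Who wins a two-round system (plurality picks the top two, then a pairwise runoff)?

Round 1 first-place votes: Grace 9, Uma 10, Emma 0, Tomás 14. Tomás and Uma advance.
Runoff: Tomás is ranked above Uma on 14 ballots, Uma above Tomás on 19.

Uma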